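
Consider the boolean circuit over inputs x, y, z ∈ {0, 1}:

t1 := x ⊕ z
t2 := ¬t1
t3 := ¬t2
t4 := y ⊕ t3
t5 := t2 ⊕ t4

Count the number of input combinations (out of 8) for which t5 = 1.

4

t5 = t2 ⊕ t4 must be 1, so t2 and t4 differ.
Satisfying assignments:
  x=0, y=0, z=0
  x=0, y=0, z=1
  x=1, y=0, z=0
  x=1, y=0, z=1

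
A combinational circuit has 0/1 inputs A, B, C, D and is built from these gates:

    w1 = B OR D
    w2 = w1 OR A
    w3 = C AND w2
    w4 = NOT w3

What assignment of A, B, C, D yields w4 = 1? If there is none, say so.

w4 = NOT w3 must be 1, so w3 = 0.
w3 = C AND w2 must be 0, so at least one of C, w2 is 0.
Check with A=0, B=1, C=0, D=1:
w1 = B OR D = 1 OR 1 = 1
w2 = w1 OR A = 1 OR 0 = 1
w3 = C AND w2 = 0 AND 1 = 0
w4 = NOT w3 = NOT 0 = 1
So w4 = 1 as required.

A=0, B=1, C=0, D=1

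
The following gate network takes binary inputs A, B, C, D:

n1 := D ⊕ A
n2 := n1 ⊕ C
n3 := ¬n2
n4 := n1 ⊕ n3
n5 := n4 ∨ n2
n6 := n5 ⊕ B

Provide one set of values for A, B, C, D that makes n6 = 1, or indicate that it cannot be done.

Check with A=0, B=0, C=1, D=0:
n1 = D ⊕ A = 0 ⊕ 0 = 0
n2 = n1 ⊕ C = 0 ⊕ 1 = 1
n3 = ¬n2 = ¬1 = 0
n4 = n1 ⊕ n3 = 0 ⊕ 0 = 0
n5 = n4 ∨ n2 = 0 ∨ 1 = 1
n6 = n5 ⊕ B = 1 ⊕ 0 = 1
So n6 = 1 as required.

A=0, B=0, C=1, D=0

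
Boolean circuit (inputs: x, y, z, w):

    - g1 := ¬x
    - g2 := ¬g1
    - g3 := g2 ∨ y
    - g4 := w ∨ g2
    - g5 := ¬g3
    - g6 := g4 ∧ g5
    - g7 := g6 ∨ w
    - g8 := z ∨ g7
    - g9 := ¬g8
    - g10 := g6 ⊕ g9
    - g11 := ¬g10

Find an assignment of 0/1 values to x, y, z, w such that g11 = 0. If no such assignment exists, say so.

x=0 y=0 z=1 w=1

g11 = ¬g10 must be 0, so g10 = 1.
g10 = g6 ⊕ g9 must be 1, so g6 and g9 differ.
Check with x=0 y=0 z=1 w=1:
g1 = ¬x = ¬0 = 1
g2 = ¬g1 = ¬1 = 0
g3 = g2 ∨ y = 0 ∨ 0 = 0
g4 = w ∨ g2 = 1 ∨ 0 = 1
g5 = ¬g3 = ¬0 = 1
g6 = g4 ∧ g5 = 1 ∧ 1 = 1
g7 = g6 ∨ w = 1 ∨ 1 = 1
g8 = z ∨ g7 = 1 ∨ 1 = 1
g9 = ¬g8 = ¬1 = 0
g10 = g6 ⊕ g9 = 1 ⊕ 0 = 1
g11 = ¬g10 = ¬1 = 0
So g11 = 0 as required.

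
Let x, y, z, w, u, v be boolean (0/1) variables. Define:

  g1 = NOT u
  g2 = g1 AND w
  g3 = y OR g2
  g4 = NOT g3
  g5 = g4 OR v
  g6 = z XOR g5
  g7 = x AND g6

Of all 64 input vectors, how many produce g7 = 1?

g7 = x AND g6 must be 1, so both x = 1 and g6 = 1.
g6 = z XOR g5 must be 1, so z and g5 differ.
Enumerating the 64 input combinations, 16 give g7 = 1 and 48 give g7 = 0.

16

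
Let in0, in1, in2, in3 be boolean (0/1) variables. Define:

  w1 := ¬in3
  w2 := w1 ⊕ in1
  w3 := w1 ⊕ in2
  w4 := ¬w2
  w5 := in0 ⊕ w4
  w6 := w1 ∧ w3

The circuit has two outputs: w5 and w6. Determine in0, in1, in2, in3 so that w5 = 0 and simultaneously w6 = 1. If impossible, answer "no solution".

Check with in0=1, in1=1, in2=0, in3=0:
w1 = ¬in3 = ¬0 = 1
w2 = w1 ⊕ in1 = 1 ⊕ 1 = 0
w3 = w1 ⊕ in2 = 1 ⊕ 0 = 1
w4 = ¬w2 = ¬0 = 1
w5 = in0 ⊕ w4 = 1 ⊕ 1 = 0
w6 = w1 ∧ w3 = 1 ∧ 1 = 1
So w5 = 0 and w6 = 1.

in0=1, in1=1, in2=0, in3=0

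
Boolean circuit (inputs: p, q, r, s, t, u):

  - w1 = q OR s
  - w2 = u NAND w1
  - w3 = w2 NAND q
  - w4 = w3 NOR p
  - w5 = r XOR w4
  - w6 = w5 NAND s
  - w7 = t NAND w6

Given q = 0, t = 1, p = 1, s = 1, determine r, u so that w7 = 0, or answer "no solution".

w7 = t NAND w6 must be 0, so both t = 1 and w6 = 1.
w6 = w5 NAND s must be 1, so at least one of w5, s is 0.
Check with q = 0, t = 1, p = 1, s = 1 and r=0, u=0:
w1 = q OR s = 0 OR 1 = 1
w2 = u NAND w1 = 0 NAND 1 = 1
w3 = w2 NAND q = 1 NAND 0 = 1
w4 = w3 NOR p = 1 NOR 1 = 0
w5 = r XOR w4 = 0 XOR 0 = 0
w6 = w5 NAND s = 0 NAND 1 = 1
w7 = t NAND w6 = 1 NAND 1 = 0
So w7 = 0.

r=0, u=0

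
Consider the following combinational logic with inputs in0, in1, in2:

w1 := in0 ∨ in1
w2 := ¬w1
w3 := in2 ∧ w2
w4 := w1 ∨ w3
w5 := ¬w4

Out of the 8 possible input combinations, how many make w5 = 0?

7

w5 = ¬w4 must be 0, so w4 = 1.
w4 = w1 ∨ w3 must be 1, so at least one of w1, w3 is 1.
Enumerating the 8 input combinations, 7 give w5 = 0 and 1 give w5 = 1.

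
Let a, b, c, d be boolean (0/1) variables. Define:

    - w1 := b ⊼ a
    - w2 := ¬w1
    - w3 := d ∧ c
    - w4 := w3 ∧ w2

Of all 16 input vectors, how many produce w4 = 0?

15

w4 = w3 ∧ w2 must be 0, so at least one of w3, w2 is 0.
Enumerating the 16 input combinations, 15 give w4 = 0 and 1 give w4 = 1.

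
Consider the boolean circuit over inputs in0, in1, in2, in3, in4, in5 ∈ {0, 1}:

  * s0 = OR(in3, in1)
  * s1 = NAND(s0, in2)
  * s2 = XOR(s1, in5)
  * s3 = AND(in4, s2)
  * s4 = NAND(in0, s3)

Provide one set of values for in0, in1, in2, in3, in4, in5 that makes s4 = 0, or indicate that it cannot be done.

s4 = NAND(in0, s3) must be 0, so both in0 = 1 and s3 = 1.
Check with in0=1, in1=1, in2=0, in3=0, in4=1, in5=0:
s0 = OR(in3, in1) = OR(0, 1) = 1
s1 = NAND(s0, in2) = NAND(1, 0) = 1
s2 = XOR(s1, in5) = XOR(1, 0) = 1
s3 = AND(in4, s2) = AND(1, 1) = 1
s4 = NAND(in0, s3) = NAND(1, 1) = 0
So s4 = 0 as required.

in0=1, in1=1, in2=0, in3=0, in4=1, in5=0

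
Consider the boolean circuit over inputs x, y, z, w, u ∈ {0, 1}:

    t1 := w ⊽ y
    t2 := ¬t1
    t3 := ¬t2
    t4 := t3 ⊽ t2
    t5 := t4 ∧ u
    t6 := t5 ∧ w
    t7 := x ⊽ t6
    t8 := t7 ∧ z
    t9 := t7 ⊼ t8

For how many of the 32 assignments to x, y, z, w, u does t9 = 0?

t9 = t7 ⊼ t8 must be 0, so both t7 = 1 and t8 = 1.
t7 = x ⊽ t6 must be 1, so both x = 0 and t6 = 0.
Enumerating the 32 input combinations, 8 give t9 = 0 and 24 give t9 = 1.

8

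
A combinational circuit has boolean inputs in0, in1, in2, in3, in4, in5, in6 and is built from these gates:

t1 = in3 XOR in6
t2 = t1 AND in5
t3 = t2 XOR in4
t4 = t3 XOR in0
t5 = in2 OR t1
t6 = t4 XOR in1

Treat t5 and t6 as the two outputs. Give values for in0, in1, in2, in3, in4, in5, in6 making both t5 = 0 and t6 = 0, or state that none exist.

in0=1, in1=0, in2=0, in3=1, in4=1, in5=1, in6=1

Check with in0=1, in1=0, in2=0, in3=1, in4=1, in5=1, in6=1:
t1 = in3 XOR in6 = 1 XOR 1 = 0
t2 = t1 AND in5 = 0 AND 1 = 0
t3 = t2 XOR in4 = 0 XOR 1 = 1
t4 = t3 XOR in0 = 1 XOR 1 = 0
t5 = in2 OR t1 = 0 OR 0 = 0
t6 = t4 XOR in1 = 0 XOR 0 = 0
So t5 = 0 and t6 = 0.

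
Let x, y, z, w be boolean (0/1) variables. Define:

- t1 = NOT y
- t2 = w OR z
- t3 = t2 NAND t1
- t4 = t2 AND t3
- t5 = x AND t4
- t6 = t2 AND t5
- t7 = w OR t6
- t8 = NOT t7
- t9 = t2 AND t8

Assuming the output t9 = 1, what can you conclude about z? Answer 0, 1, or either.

t9 = t2 AND t8 must be 1, so both t2 = 1 and t8 = 1.
Every assignment with t9 = 1 has z = 1; there are 3 such assignment(s).
  x=0, y=0, z=1, w=0
  x=0, y=1, z=1, w=0
  x=1, y=0, z=1, w=0

1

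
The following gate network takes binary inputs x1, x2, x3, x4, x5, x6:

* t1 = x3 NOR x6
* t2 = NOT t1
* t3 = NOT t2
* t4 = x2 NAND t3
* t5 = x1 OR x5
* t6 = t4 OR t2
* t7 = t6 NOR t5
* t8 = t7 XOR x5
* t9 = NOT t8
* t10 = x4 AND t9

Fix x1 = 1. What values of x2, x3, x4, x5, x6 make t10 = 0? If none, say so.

Check with x1 = 1 and x2=0, x3=0, x4=0, x5=0, x6=1:
t1 = x3 NOR x6 = 0 NOR 1 = 0
t2 = NOT t1 = NOT 0 = 1
t3 = NOT t2 = NOT 1 = 0
t4 = x2 NAND t3 = 0 NAND 0 = 1
t5 = x1 OR x5 = 1 OR 0 = 1
t6 = t4 OR t2 = 1 OR 1 = 1
t7 = t6 NOR t5 = 1 NOR 1 = 0
t8 = t7 XOR x5 = 0 XOR 0 = 0
t9 = NOT t8 = NOT 0 = 1
t10 = x4 AND t9 = 0 AND 1 = 0
So t10 = 0.

x2=0 x3=0 x4=0 x5=0 x6=1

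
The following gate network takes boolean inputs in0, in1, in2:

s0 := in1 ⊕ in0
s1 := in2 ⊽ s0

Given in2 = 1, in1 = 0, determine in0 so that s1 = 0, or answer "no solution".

in0=1

s1 = in2 ⊽ s0 must be 0, so at least one of in2, s0 is 1.
Check with in2 = 1, in1 = 0 and in0=1:
s0 = in1 ⊕ in0 = 0 ⊕ 1 = 1
s1 = in2 ⊽ s0 = 1 ⊽ 1 = 0
So s1 = 0.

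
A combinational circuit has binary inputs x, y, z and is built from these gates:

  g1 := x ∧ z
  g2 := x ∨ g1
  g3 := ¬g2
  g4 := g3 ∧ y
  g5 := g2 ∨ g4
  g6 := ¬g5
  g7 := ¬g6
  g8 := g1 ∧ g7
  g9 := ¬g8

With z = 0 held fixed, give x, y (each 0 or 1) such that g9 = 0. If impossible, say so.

no solution exists

With z = 0 fixed, none of the 4 settings of x, y give g9 = 0.
For example, with x=0, y=1:
g1 = x ∧ z = 0 ∧ 0 = 0
g2 = x ∨ g1 = 0 ∨ 0 = 0
g3 = ¬g2 = ¬0 = 1
g4 = g3 ∧ y = 1 ∧ 1 = 1
g5 = g2 ∨ g4 = 0 ∨ 1 = 1
g6 = ¬g5 = ¬1 = 0
g7 = ¬g6 = ¬0 = 1
g8 = g1 ∧ g7 = 0 ∧ 1 = 0
g9 = ¬g8 = ¬0 = 1
giving g9 = 1 ≠ 0.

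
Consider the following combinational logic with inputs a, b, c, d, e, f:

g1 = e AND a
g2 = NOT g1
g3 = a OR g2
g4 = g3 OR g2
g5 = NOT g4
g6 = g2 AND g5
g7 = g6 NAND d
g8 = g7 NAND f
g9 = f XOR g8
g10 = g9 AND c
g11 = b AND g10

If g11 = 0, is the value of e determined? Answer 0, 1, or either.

either

Both values of e occur among assignments with g11 = 0:
  e=0: a=0, b=0, c=0, d=0, e=0, f=0
  e=1: a=0, b=0, c=0, d=0, e=1, f=0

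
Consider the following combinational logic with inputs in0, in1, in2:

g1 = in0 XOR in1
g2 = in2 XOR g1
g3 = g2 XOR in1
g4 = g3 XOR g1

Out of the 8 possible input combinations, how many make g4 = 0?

4

g4 = g3 XOR g1 must be 0, so g3 and g1 are equal.
Satisfying assignments:
  in0=0, in1=0, in2=0
  in0=0, in1=1, in2=1
  in0=1, in1=0, in2=0
  in0=1, in1=1, in2=1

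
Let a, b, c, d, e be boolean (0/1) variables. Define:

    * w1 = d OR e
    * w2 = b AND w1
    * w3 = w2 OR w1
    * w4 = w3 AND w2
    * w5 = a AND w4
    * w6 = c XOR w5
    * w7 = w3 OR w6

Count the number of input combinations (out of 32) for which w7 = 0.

w7 = w3 OR w6 must be 0, so both w3 = 0 and w6 = 0.
w3 = w2 OR w1 must be 0, so both w2 = 0 and w1 = 0.
Satisfying assignments:
  a=0, b=0, c=0, d=0, e=0
  a=0, b=1, c=0, d=0, e=0
  a=1, b=0, c=0, d=0, e=0
  a=1, b=1, c=0, d=0, e=0

4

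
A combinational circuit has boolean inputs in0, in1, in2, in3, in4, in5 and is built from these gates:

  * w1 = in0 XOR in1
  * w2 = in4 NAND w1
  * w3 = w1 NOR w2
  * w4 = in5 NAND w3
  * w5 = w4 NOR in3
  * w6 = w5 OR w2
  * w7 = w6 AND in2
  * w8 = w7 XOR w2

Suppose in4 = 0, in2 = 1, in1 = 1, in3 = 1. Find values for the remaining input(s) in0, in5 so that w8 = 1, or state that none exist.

With in4 = 0, in2 = 1, in1 = 1, in3 = 1 fixed, none of the 4 settings of in0, in5 give w8 = 1.
For example, with in0=0, in5=1:
w1 = in0 XOR in1 = 0 XOR 1 = 1
w2 = in4 NAND w1 = 0 NAND 1 = 1
w3 = w1 NOR w2 = 1 NOR 1 = 0
w4 = in5 NAND w3 = 1 NAND 0 = 1
w5 = w4 NOR in3 = 1 NOR 1 = 0
w6 = w5 OR w2 = 0 OR 1 = 1
w7 = w6 AND in2 = 1 AND 1 = 1
w8 = w7 XOR w2 = 1 XOR 1 = 0
giving w8 = 0 ≠ 1.

no solution exists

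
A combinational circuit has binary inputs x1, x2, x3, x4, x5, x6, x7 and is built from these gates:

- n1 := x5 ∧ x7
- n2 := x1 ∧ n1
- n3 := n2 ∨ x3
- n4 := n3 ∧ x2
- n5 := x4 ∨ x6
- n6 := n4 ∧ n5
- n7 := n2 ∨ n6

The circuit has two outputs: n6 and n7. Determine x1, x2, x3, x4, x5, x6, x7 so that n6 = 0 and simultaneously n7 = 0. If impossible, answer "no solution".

Check with x1=0 x2=0 x3=1 x4=1 x5=0 x6=1 x7=0:
n1 = x5 ∧ x7 = 0 ∧ 0 = 0
n2 = x1 ∧ n1 = 0 ∧ 0 = 0
n3 = n2 ∨ x3 = 0 ∨ 1 = 1
n4 = n3 ∧ x2 = 1 ∧ 0 = 0
n5 = x4 ∨ x6 = 1 ∨ 1 = 1
n6 = n4 ∧ n5 = 0 ∧ 1 = 0
n7 = n2 ∨ n6 = 0 ∨ 0 = 0
So n6 = 0 and n7 = 0.

x1=0 x2=0 x3=1 x4=1 x5=0 x6=1 x7=0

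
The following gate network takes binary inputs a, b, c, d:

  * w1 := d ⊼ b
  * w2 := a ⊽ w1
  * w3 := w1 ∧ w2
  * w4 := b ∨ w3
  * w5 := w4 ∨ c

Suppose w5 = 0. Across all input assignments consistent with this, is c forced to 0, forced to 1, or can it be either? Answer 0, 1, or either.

0

w5 = w4 ∨ c must be 0, so both w4 = 0 and c = 0.
w4 = b ∨ w3 must be 0, so both b = 0 and w3 = 0.
w3 = w1 ∧ w2 must be 0, so at least one of w1, w2 is 0.
Every assignment with w5 = 0 has c = 0; there are 4 such assignment(s).
  a=0, b=0, c=0, d=0
  a=0, b=0, c=0, d=1
  a=1, b=0, c=0, d=0
  a=1, b=0, c=0, d=1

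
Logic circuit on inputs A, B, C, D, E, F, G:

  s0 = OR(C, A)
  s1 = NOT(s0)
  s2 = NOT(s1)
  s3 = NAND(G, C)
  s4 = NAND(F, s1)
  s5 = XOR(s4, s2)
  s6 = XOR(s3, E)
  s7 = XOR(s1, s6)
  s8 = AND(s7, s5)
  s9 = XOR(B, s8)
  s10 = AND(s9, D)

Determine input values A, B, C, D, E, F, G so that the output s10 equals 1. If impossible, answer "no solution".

A=0, B=1, C=0, D=1, E=0, F=0, G=1

s10 = AND(s9, D) must be 1, so both s9 = 1 and D = 1.
Check with A=0, B=1, C=0, D=1, E=0, F=0, G=1:
s0 = OR(C, A) = OR(0, 0) = 0
s1 = NOT(s0) = NOT 0 = 1
s2 = NOT(s1) = NOT 1 = 0
s3 = NAND(G, C) = NAND(1, 0) = 1
s4 = NAND(F, s1) = NAND(0, 1) = 1
s5 = XOR(s4, s2) = XOR(1, 0) = 1
s6 = XOR(s3, E) = XOR(1, 0) = 1
s7 = XOR(s1, s6) = XOR(1, 1) = 0
s8 = AND(s7, s5) = AND(0, 1) = 0
s9 = XOR(B, s8) = XOR(1, 0) = 1
s10 = AND(s9, D) = AND(1, 1) = 1
So s10 = 1 as required.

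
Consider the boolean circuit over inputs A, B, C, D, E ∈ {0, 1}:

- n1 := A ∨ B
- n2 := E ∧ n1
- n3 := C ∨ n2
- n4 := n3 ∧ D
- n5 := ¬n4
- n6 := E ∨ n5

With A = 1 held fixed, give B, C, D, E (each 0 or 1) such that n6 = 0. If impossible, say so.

B=1, C=1, D=1, E=0

n6 = E ∨ n5 must be 0, so both E = 0 and n5 = 0.
n5 = ¬n4 must be 0, so n4 = 1.
Check with A = 1 and B=1, C=1, D=1, E=0:
n1 = A ∨ B = 1 ∨ 1 = 1
n2 = E ∧ n1 = 0 ∧ 1 = 0
n3 = C ∨ n2 = 1 ∨ 0 = 1
n4 = n3 ∧ D = 1 ∧ 1 = 1
n5 = ¬n4 = ¬1 = 0
n6 = E ∨ n5 = 0 ∨ 0 = 0
So n6 = 0.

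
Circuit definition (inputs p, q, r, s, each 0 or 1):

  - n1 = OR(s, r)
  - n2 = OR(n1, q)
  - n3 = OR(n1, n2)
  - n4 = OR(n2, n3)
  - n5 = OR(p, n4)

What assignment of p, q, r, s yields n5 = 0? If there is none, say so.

p=0, q=0, r=0, s=0

n5 = OR(p, n4) must be 0, so both p = 0 and n4 = 0.
Check with p=0, q=0, r=0, s=0:
n1 = OR(s, r) = OR(0, 0) = 0
n2 = OR(n1, q) = OR(0, 0) = 0
n3 = OR(n1, n2) = OR(0, 0) = 0
n4 = OR(n2, n3) = OR(0, 0) = 0
n5 = OR(p, n4) = OR(0, 0) = 0
So n5 = 0 as required.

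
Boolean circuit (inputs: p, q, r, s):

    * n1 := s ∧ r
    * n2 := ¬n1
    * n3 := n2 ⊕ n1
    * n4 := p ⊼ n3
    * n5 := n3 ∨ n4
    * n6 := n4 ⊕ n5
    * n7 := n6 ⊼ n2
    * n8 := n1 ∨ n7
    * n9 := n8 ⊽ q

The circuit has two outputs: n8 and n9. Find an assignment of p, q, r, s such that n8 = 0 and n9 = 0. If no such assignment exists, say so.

p=1, q=1, r=1, s=0

Check with p=1, q=1, r=1, s=0:
n1 = s ∧ r = 0 ∧ 1 = 0
n2 = ¬n1 = ¬0 = 1
n3 = n2 ⊕ n1 = 1 ⊕ 0 = 1
n4 = p ⊼ n3 = 1 ⊼ 1 = 0
n5 = n3 ∨ n4 = 1 ∨ 0 = 1
n6 = n4 ⊕ n5 = 0 ⊕ 1 = 1
n7 = n6 ⊼ n2 = 1 ⊼ 1 = 0
n8 = n1 ∨ n7 = 0 ∨ 0 = 0
n9 = n8 ⊽ q = 0 ⊽ 1 = 0
So n8 = 0 and n9 = 0.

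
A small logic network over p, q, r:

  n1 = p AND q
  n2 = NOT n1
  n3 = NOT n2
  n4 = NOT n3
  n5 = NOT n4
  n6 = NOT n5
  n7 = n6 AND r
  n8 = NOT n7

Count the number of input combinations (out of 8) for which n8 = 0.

n8 = NOT n7 must be 0, so n7 = 1.
n7 = n6 AND r must be 1, so both n6 = 1 and r = 1.
Satisfying assignments:
  p=0, q=0, r=1
  p=0, q=1, r=1
  p=1, q=0, r=1

3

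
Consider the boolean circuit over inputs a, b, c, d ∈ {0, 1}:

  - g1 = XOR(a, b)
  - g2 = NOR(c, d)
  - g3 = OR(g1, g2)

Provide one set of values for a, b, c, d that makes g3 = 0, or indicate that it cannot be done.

a=0 b=0 c=1 d=0

g3 = OR(g1, g2) must be 0, so both g1 = 0 and g2 = 0.
g1 = XOR(a, b) must be 0, so a and b are equal.
g2 = NOR(c, d) must be 0, so at least one of c, d is 1.
Check with a=0 b=0 c=1 d=0:
g1 = XOR(a, b) = XOR(0, 0) = 0
g2 = NOR(c, d) = NOR(1, 0) = 0
g3 = OR(g1, g2) = OR(0, 0) = 0
So g3 = 0 as required.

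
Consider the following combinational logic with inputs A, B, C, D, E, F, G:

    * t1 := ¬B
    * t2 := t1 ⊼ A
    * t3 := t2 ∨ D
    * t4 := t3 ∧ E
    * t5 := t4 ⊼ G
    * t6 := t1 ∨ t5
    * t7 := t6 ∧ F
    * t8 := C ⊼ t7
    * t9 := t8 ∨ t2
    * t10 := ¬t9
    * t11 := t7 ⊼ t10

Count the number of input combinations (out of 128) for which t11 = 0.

t11 = t7 ⊼ t10 must be 0, so both t7 = 1 and t10 = 1.
t7 = t6 ∧ F must be 1, so both t6 = 1 and F = 1.
t10 = ¬t9 must be 1, so t9 = 0.
Enumerating the 128 input combinations, 8 give t11 = 0 and 120 give t11 = 1.

8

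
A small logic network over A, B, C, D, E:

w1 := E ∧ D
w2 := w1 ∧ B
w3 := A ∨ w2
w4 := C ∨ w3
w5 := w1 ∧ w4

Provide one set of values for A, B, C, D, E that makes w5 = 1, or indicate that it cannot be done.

A=1, B=0, C=1, D=1, E=1

w5 = w1 ∧ w4 must be 1, so both w1 = 1 and w4 = 1.
Check with A=1, B=0, C=1, D=1, E=1:
w1 = E ∧ D = 1 ∧ 1 = 1
w2 = w1 ∧ B = 1 ∧ 0 = 0
w3 = A ∨ w2 = 1 ∨ 0 = 1
w4 = C ∨ w3 = 1 ∨ 1 = 1
w5 = w1 ∧ w4 = 1 ∧ 1 = 1
So w5 = 1 as required.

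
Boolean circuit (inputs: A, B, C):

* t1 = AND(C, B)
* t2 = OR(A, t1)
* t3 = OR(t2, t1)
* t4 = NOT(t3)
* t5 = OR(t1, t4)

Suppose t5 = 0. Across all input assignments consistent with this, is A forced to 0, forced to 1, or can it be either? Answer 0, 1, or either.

t5 = OR(t1, t4) must be 0, so both t1 = 0 and t4 = 0.
t1 = AND(C, B) must be 0, so at least one of C, B is 0.
t4 = NOT(t3) must be 0, so t3 = 1.
Every assignment with t5 = 0 has A = 1; there are 3 such assignment(s).
  A=1, B=0, C=0
  A=1, B=0, C=1
  A=1, B=1, C=0

1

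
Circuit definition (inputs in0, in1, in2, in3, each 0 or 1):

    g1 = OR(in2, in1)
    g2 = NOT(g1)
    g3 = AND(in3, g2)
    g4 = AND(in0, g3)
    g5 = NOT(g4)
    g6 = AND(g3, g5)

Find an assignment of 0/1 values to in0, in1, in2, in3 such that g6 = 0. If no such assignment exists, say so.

in0=0 in1=0 in2=1 in3=1

Check with in0=0 in1=0 in2=1 in3=1:
g1 = OR(in2, in1) = OR(1, 0) = 1
g2 = NOT(g1) = NOT 1 = 0
g3 = AND(in3, g2) = AND(1, 0) = 0
g4 = AND(in0, g3) = AND(0, 0) = 0
g5 = NOT(g4) = NOT 0 = 1
g6 = AND(g3, g5) = AND(0, 1) = 0
So g6 = 0 as required.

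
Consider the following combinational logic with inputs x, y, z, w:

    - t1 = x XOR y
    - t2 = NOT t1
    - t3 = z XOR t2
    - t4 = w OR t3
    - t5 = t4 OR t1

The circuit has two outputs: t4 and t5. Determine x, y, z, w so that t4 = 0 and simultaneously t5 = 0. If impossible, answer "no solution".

x=0 y=0 z=1 w=0

Check with x=0 y=0 z=1 w=0:
t1 = x XOR y = 0 XOR 0 = 0
t2 = NOT t1 = NOT 0 = 1
t3 = z XOR t2 = 1 XOR 1 = 0
t4 = w OR t3 = 0 OR 0 = 0
t5 = t4 OR t1 = 0 OR 0 = 0
So t4 = 0 and t5 = 0.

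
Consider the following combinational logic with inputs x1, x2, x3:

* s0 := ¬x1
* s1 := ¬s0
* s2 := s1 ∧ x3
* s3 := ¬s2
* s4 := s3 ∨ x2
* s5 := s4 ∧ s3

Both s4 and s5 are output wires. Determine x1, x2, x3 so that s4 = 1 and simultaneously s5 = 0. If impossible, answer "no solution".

x1=1, x2=1, x3=1

Check with x1=1, x2=1, x3=1:
s0 = ¬x1 = ¬1 = 0
s1 = ¬s0 = ¬0 = 1
s2 = s1 ∧ x3 = 1 ∧ 1 = 1
s3 = ¬s2 = ¬1 = 0
s4 = s3 ∨ x2 = 0 ∨ 1 = 1
s5 = s4 ∧ s3 = 1 ∧ 0 = 0
So s4 = 1 and s5 = 0.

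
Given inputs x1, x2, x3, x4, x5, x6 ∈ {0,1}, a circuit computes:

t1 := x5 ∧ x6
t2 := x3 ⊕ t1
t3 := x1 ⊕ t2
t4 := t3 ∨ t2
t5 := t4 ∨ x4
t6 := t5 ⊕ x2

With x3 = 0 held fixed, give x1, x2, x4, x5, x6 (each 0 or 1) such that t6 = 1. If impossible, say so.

x1=0, x2=1, x4=0, x5=0, x6=1

Check with x3 = 0 and x1=0, x2=1, x4=0, x5=0, x6=1:
t1 = x5 ∧ x6 = 0 ∧ 1 = 0
t2 = x3 ⊕ t1 = 0 ⊕ 0 = 0
t3 = x1 ⊕ t2 = 0 ⊕ 0 = 0
t4 = t3 ∨ t2 = 0 ∨ 0 = 0
t5 = t4 ∨ x4 = 0 ∨ 0 = 0
t6 = t5 ⊕ x2 = 0 ⊕ 1 = 1
So t6 = 1.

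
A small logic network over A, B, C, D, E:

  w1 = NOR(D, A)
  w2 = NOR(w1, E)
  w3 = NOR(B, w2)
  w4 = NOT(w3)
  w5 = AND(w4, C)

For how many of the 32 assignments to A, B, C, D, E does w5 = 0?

w5 = AND(w4, C) must be 0, so at least one of w4, C is 0.
Enumerating the 32 input combinations, 21 give w5 = 0 and 11 give w5 = 1.

21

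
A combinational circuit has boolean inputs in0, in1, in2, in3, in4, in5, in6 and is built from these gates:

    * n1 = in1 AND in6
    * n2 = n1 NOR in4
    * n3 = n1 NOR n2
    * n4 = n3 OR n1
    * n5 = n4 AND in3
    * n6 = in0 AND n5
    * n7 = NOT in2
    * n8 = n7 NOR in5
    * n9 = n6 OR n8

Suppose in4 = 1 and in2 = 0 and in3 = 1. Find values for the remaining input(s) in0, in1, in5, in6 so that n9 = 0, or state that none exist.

in0=0, in1=1, in5=1, in6=1

n9 = n6 OR n8 must be 0, so both n6 = 0 and n8 = 0.
n6 = in0 AND n5 must be 0, so at least one of in0, n5 is 0.
Check with in4 = 1 and in2 = 0 and in3 = 1 and in0=0, in1=1, in5=1, in6=1:
n1 = in1 AND in6 = 1 AND 1 = 1
n2 = n1 NOR in4 = 1 NOR 1 = 0
n3 = n1 NOR n2 = 1 NOR 0 = 0
n4 = n3 OR n1 = 0 OR 1 = 1
n5 = n4 AND in3 = 1 AND 1 = 1
n6 = in0 AND n5 = 0 AND 1 = 0
n7 = NOT in2 = NOT 0 = 1
n8 = n7 NOR in5 = 1 NOR 1 = 0
n9 = n6 OR n8 = 0 OR 0 = 0
So n9 = 0.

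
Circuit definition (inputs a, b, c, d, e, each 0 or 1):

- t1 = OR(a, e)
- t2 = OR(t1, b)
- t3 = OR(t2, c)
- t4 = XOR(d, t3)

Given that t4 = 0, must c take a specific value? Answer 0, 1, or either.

Both values of c occur among assignments with t4 = 0:
  c=0: a=0, b=0, c=0, d=0, e=0
  c=1: a=0, b=0, c=1, d=1, e=0

either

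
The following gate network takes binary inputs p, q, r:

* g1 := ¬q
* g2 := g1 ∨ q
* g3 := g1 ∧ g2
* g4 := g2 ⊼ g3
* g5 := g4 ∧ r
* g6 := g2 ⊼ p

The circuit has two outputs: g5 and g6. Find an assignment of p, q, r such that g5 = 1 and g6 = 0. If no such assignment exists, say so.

p=1, q=1, r=1

Check with p=1, q=1, r=1:
g1 = ¬q = ¬1 = 0
g2 = g1 ∨ q = 0 ∨ 1 = 1
g3 = g1 ∧ g2 = 0 ∧ 1 = 0
g4 = g2 ⊼ g3 = 1 ⊼ 0 = 1
g5 = g4 ∧ r = 1 ∧ 1 = 1
g6 = g2 ⊼ p = 1 ⊼ 1 = 0
So g5 = 1 and g6 = 0.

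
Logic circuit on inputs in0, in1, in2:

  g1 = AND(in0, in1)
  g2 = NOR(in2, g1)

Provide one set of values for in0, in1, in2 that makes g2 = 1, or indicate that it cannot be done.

in0=1, in1=0, in2=0

Check with in0=1, in1=0, in2=0:
g1 = AND(in0, in1) = AND(1, 0) = 0
g2 = NOR(in2, g1) = NOR(0, 0) = 1
So g2 = 1 as required.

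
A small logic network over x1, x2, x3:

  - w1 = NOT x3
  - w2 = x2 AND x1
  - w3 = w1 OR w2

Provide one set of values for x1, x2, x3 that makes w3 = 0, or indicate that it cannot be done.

w3 = w1 OR w2 must be 0, so both w1 = 0 and w2 = 0.
w1 = NOT x3 must be 0, so x3 = 1.
Check with x1=0, x2=1, x3=1:
w1 = NOT x3 = NOT 1 = 0
w2 = x2 AND x1 = 1 AND 0 = 0
w3 = w1 OR w2 = 0 OR 0 = 0
So w3 = 0 as required.

x1=0, x2=1, x3=1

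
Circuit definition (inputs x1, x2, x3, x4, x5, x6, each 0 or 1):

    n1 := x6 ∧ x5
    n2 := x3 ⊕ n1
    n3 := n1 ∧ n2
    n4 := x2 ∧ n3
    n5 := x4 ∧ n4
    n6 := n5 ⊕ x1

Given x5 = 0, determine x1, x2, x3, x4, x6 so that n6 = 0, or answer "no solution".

Check with x5 = 0 and x1=0, x2=0, x3=0, x4=0, x6=1:
n1 = x6 ∧ x5 = 1 ∧ 0 = 0
n2 = x3 ⊕ n1 = 0 ⊕ 0 = 0
n3 = n1 ∧ n2 = 0 ∧ 0 = 0
n4 = x2 ∧ n3 = 0 ∧ 0 = 0
n5 = x4 ∧ n4 = 0 ∧ 0 = 0
n6 = n5 ⊕ x1 = 0 ⊕ 0 = 0
So n6 = 0.

x1=0, x2=0, x3=0, x4=0, x6=1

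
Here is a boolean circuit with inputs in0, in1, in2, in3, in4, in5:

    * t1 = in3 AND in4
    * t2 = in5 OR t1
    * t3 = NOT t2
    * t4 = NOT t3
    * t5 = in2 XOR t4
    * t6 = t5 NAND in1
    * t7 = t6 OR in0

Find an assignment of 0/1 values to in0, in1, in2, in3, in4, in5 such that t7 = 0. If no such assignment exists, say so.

t7 = t6 OR in0 must be 0, so both t6 = 0 and in0 = 0.
Check with in0=0, in1=1, in2=0, in3=0, in4=0, in5=1:
t1 = in3 AND in4 = 0 AND 0 = 0
t2 = in5 OR t1 = 1 OR 0 = 1
t3 = NOT t2 = NOT 1 = 0
t4 = NOT t3 = NOT 0 = 1
t5 = in2 XOR t4 = 0 XOR 1 = 1
t6 = t5 NAND in1 = 1 NAND 1 = 0
t7 = t6 OR in0 = 0 OR 0 = 0
So t7 = 0 as required.

in0=0, in1=1, in2=0, in3=0, in4=0, in5=1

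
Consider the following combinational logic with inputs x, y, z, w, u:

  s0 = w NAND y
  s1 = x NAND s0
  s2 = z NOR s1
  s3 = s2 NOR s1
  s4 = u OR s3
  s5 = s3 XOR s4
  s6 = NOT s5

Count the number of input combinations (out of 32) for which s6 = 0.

s6 = NOT s5 must be 0, so s5 = 1.
s5 = s3 XOR s4 must be 1, so s3 and s4 differ.
Enumerating the 32 input combinations, 13 give s6 = 0 and 19 give s6 = 1.

13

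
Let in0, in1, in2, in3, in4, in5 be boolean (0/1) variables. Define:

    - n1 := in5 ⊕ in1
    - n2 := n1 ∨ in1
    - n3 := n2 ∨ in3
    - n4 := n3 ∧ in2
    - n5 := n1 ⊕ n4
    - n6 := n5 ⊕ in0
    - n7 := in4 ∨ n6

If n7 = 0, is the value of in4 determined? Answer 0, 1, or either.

n7 = in4 ∨ n6 must be 0, so both in4 = 0 and n6 = 0.
n6 = n5 ⊕ in0 must be 0, so n5 and in0 are equal.
Every assignment with n7 = 0 has in4 = 0; there are 16 such assignment(s).

0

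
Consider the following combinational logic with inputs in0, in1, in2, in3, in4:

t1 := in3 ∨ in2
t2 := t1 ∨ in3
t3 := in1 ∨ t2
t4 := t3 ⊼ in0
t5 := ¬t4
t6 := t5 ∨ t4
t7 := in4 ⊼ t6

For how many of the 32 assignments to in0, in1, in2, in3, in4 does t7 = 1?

16

t7 = in4 ⊼ t6 must be 1, so at least one of in4, t6 is 0.
Enumerating the 32 input combinations, 16 give t7 = 1 and 16 give t7 = 0.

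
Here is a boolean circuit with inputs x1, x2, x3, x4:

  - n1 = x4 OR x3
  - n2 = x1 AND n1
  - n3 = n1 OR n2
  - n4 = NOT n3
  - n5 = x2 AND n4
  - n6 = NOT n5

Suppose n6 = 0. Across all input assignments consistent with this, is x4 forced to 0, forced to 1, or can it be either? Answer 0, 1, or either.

n6 = NOT n5 must be 0, so n5 = 1.
n5 = x2 AND n4 must be 1, so both x2 = 1 and n4 = 1.
n4 = NOT n3 must be 1, so n3 = 0.
Every assignment with n6 = 0 has x4 = 0; there are 2 such assignment(s).
  x1=0, x2=1, x3=0, x4=0
  x1=1, x2=1, x3=0, x4=0

0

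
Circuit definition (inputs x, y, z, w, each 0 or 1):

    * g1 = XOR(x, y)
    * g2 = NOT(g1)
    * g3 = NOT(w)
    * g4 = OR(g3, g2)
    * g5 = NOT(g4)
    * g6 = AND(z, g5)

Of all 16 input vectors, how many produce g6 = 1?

2

g6 = AND(z, g5) must be 1, so both z = 1 and g5 = 1.
Satisfying assignments:
  x=0, y=1, z=1, w=1
  x=1, y=0, z=1, w=1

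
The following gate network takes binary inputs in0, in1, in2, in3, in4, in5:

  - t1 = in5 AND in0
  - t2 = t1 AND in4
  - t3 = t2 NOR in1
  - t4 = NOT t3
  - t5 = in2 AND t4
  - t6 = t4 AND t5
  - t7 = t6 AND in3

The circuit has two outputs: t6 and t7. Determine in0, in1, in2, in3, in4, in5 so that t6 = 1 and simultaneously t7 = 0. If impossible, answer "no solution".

Check with in0=0 in1=1 in2=1 in3=0 in4=0 in5=0:
t1 = in5 AND in0 = 0 AND 0 = 0
t2 = t1 AND in4 = 0 AND 0 = 0
t3 = t2 NOR in1 = 0 NOR 1 = 0
t4 = NOT t3 = NOT 0 = 1
t5 = in2 AND t4 = 1 AND 1 = 1
t6 = t4 AND t5 = 1 AND 1 = 1
t7 = t6 AND in3 = 1 AND 0 = 0
So t6 = 1 and t7 = 0.

in0=0 in1=1 in2=1 in3=0 in4=0 in5=0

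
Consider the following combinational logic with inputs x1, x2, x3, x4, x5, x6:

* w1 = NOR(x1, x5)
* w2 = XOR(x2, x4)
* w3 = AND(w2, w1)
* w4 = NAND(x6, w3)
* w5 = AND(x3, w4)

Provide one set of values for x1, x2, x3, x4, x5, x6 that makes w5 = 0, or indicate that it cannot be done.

x1=0, x2=1, x3=0, x4=0, x5=0, x6=1

w5 = AND(x3, w4) must be 0, so at least one of x3, w4 is 0.
Check with x1=0, x2=1, x3=0, x4=0, x5=0, x6=1:
w1 = NOR(x1, x5) = NOR(0, 0) = 1
w2 = XOR(x2, x4) = XOR(1, 0) = 1
w3 = AND(w2, w1) = AND(1, 1) = 1
w4 = NAND(x6, w3) = NAND(1, 1) = 0
w5 = AND(x3, w4) = AND(0, 0) = 0
So w5 = 0 as required.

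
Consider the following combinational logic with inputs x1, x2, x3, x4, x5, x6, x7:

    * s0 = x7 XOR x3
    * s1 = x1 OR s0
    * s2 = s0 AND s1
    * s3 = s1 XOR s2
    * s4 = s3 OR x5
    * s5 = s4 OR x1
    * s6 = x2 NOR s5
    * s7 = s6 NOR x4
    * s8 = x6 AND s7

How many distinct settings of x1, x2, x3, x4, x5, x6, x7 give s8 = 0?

100

s8 = x6 AND s7 must be 0, so at least one of x6, s7 is 0.
Enumerating the 128 input combinations, 100 give s8 = 0 and 28 give s8 = 1.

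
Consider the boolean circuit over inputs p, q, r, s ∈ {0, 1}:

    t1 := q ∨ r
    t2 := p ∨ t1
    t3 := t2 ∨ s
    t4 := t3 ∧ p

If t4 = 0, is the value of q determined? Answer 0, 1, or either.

either

Both values of q occur among assignments with t4 = 0:
  q=0: p=0, q=0, r=0, s=0
  q=1: p=0, q=1, r=0, s=0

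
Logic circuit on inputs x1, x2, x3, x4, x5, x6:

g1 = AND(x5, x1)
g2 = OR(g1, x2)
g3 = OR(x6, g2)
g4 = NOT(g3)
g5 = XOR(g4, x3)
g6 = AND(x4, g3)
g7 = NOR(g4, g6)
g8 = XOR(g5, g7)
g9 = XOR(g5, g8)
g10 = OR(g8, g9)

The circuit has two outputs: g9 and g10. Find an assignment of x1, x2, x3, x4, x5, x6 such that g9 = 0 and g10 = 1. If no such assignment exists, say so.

x1=1 x2=0 x3=0 x4=0 x5=0 x6=0

Check with x1=1 x2=0 x3=0 x4=0 x5=0 x6=0:
g1 = AND(x5, x1) = AND(0, 1) = 0
g2 = OR(g1, x2) = OR(0, 0) = 0
g3 = OR(x6, g2) = OR(0, 0) = 0
g4 = NOT(g3) = NOT 0 = 1
g5 = XOR(g4, x3) = XOR(1, 0) = 1
g6 = AND(x4, g3) = AND(0, 0) = 0
g7 = NOR(g4, g6) = NOR(1, 0) = 0
g8 = XOR(g5, g7) = XOR(1, 0) = 1
g9 = XOR(g5, g8) = XOR(1, 1) = 0
g10 = OR(g8, g9) = OR(1, 0) = 1
So g9 = 0 and g10 = 1.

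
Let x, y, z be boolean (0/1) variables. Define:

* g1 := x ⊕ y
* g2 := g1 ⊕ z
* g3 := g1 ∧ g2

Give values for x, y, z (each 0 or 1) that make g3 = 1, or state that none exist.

g3 = g1 ∧ g2 must be 1, so both g1 = 1 and g2 = 1.
g1 = x ⊕ y must be 1, so x and y differ.
Check with x=0, y=1, z=0:
g1 = x ⊕ y = 0 ⊕ 1 = 1
g2 = g1 ⊕ z = 1 ⊕ 0 = 1
g3 = g1 ∧ g2 = 1 ∧ 1 = 1
So g3 = 1 as required.

x=0, y=1, z=0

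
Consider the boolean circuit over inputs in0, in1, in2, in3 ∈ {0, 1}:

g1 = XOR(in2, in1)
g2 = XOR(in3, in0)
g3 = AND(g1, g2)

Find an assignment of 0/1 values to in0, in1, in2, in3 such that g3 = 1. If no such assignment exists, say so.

g3 = AND(g1, g2) must be 1, so both g1 = 1 and g2 = 1.
g1 = XOR(in2, in1) must be 1, so in2 and in1 differ.
Check with in0=1, in1=1, in2=0, in3=0:
g1 = XOR(in2, in1) = XOR(0, 1) = 1
g2 = XOR(in3, in0) = XOR(0, 1) = 1
g3 = AND(g1, g2) = AND(1, 1) = 1
So g3 = 1 as required.

in0=1, in1=1, in2=0, in3=0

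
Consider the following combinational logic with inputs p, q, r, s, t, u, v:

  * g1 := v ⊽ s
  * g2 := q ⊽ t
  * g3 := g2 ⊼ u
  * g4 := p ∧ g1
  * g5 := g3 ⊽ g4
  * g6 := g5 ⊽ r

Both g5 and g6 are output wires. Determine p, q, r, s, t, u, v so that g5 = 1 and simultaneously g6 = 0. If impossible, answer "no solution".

Check with p=0, q=0, r=1, s=0, t=0, u=1, v=0:
g1 = v ⊽ s = 0 ⊽ 0 = 1
g2 = q ⊽ t = 0 ⊽ 0 = 1
g3 = g2 ⊼ u = 1 ⊼ 1 = 0
g4 = p ∧ g1 = 0 ∧ 1 = 0
g5 = g3 ⊽ g4 = 0 ⊽ 0 = 1
g6 = g5 ⊽ r = 1 ⊽ 1 = 0
So g5 = 1 and g6 = 0.

p=0, q=0, r=1, s=0, t=0, u=1, v=0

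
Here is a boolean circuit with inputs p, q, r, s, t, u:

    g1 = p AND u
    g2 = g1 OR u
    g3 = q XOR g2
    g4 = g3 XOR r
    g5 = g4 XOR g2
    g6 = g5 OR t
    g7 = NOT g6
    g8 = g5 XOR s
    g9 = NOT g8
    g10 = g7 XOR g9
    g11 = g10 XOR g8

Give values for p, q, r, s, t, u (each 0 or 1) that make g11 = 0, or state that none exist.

p=1, q=0, r=0, s=0, t=0, u=1

g11 = g10 XOR g8 must be 0, so g10 and g8 are equal.
Check with p=1, q=0, r=0, s=0, t=0, u=1:
g1 = p AND u = 1 AND 1 = 1
g2 = g1 OR u = 1 OR 1 = 1
g3 = q XOR g2 = 0 XOR 1 = 1
g4 = g3 XOR r = 1 XOR 0 = 1
g5 = g4 XOR g2 = 1 XOR 1 = 0
g6 = g5 OR t = 0 OR 0 = 0
g7 = NOT g6 = NOT 0 = 1
g8 = g5 XOR s = 0 XOR 0 = 0
g9 = NOT g8 = NOT 0 = 1
g10 = g7 XOR g9 = 1 XOR 1 = 0
g11 = g10 XOR g8 = 0 XOR 0 = 0
So g11 = 0 as required.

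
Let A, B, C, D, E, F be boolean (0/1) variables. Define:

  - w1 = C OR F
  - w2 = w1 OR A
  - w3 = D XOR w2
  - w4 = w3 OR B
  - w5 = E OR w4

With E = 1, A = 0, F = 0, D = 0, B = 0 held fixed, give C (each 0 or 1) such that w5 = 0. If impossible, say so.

With E = 1, A = 0, F = 0, D = 0, B = 0 fixed, none of the 2 settings of C give w5 = 0.
For example, with C=0:
w1 = C OR F = 0 OR 0 = 0
w2 = w1 OR A = 0 OR 0 = 0
w3 = D XOR w2 = 0 XOR 0 = 0
w4 = w3 OR B = 0 OR 0 = 0
w5 = E OR w4 = 1 OR 0 = 1
giving w5 = 1 ≠ 0.

no solution exists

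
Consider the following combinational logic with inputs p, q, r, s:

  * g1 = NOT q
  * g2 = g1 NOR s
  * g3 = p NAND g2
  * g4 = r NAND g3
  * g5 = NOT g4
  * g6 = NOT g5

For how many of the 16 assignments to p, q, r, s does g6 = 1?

9

g6 = NOT g5 must be 1, so g5 = 0.
g5 = NOT g4 must be 0, so g4 = 1.
g4 = r NAND g3 must be 1, so at least one of r, g3 is 0.
Enumerating the 16 input combinations, 9 give g6 = 1 and 7 give g6 = 0.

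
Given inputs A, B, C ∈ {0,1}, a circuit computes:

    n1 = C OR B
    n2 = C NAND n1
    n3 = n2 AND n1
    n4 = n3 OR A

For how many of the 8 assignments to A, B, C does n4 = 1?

5

n4 = n3 OR A must be 1, so at least one of n3, A is 1.
Enumerating the 8 input combinations, 5 give n4 = 1 and 3 give n4 = 0.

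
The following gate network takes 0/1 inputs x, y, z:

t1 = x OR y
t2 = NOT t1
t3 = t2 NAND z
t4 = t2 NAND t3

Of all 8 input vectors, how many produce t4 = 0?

t4 = t2 NAND t3 must be 0, so both t2 = 1 and t3 = 1.
Enumerating the 8 input combinations, 1 give t4 = 0 and 7 give t4 = 1.

1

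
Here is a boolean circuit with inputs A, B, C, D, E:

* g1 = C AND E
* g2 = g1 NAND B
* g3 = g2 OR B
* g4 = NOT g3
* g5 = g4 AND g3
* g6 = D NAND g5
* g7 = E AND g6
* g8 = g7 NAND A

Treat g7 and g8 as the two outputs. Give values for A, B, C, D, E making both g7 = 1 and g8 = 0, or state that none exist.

Check with A=1, B=0, C=0, D=1, E=1:
g1 = C AND E = 0 AND 1 = 0
g2 = g1 NAND B = 0 NAND 0 = 1
g3 = g2 OR B = 1 OR 0 = 1
g4 = NOT g3 = NOT 1 = 0
g5 = g4 AND g3 = 0 AND 1 = 0
g6 = D NAND g5 = 1 NAND 0 = 1
g7 = E AND g6 = 1 AND 1 = 1
g8 = g7 NAND A = 1 NAND 1 = 0
So g7 = 1 and g8 = 0.

A=1, B=0, C=0, D=1, E=1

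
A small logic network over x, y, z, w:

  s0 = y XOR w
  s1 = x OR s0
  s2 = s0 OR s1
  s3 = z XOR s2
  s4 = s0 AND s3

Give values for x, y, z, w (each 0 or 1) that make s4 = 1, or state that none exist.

x=0, y=1, z=0, w=0

s4 = s0 AND s3 must be 1, so both s0 = 1 and s3 = 1.
Check with x=0, y=1, z=0, w=0:
s0 = y XOR w = 1 XOR 0 = 1
s1 = x OR s0 = 0 OR 1 = 1
s2 = s0 OR s1 = 1 OR 1 = 1
s3 = z XOR s2 = 0 XOR 1 = 1
s4 = s0 AND s3 = 1 AND 1 = 1
So s4 = 1 as required.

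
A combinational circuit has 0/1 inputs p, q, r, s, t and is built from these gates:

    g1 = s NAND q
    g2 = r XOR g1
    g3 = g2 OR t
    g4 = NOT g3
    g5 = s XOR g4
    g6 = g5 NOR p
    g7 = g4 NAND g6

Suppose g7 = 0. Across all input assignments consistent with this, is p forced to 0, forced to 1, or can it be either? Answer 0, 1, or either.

0

g7 = g4 NAND g6 must be 0, so both g4 = 1 and g6 = 1.
Every assignment with g7 = 0 has p = 0; there are 2 such assignment(s).
  p=0, q=0, r=1, s=1, t=0
  p=0, q=1, r=0, s=1, t=0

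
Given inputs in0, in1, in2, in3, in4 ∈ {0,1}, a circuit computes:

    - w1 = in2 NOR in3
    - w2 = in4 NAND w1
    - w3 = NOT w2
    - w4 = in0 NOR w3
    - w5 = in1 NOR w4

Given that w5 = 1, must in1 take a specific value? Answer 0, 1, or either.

w5 = in1 NOR w4 must be 1, so both in1 = 0 and w4 = 0.
w4 = in0 NOR w3 must be 0, so at least one of in0, w3 is 1.
Every assignment with w5 = 1 has in1 = 0; there are 9 such assignment(s).

0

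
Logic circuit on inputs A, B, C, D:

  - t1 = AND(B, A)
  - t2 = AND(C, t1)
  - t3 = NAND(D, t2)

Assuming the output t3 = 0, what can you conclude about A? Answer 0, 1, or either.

t3 = NAND(D, t2) must be 0, so both D = 1 and t2 = 1.
t2 = AND(C, t1) must be 1, so both C = 1 and t1 = 1.
Every assignment with t3 = 0 has A = 1; there are 1 such assignment(s).
  A=1, B=1, C=1, D=1

1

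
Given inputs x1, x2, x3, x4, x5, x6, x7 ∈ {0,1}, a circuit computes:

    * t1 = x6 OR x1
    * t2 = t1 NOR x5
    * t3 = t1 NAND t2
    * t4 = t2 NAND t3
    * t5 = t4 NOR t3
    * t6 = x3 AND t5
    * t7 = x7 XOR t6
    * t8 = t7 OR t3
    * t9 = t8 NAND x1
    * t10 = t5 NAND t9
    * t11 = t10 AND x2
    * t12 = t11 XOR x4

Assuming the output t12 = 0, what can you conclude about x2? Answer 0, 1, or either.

either

Both values of x2 occur among assignments with t12 = 0:
  x2=0: x1=0, x2=0, x3=0, x4=0, x5=0, x6=0, x7=0
  x2=1: x1=0, x2=1, x3=0, x4=1, x5=0, x6=0, x7=0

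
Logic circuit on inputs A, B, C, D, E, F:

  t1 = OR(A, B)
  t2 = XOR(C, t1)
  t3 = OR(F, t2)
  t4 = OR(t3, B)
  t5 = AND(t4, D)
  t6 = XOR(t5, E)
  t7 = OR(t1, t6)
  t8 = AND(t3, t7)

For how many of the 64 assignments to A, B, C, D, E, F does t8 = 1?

t8 = AND(t3, t7) must be 1, so both t3 = 1 and t7 = 1.
t3 = OR(F, t2) must be 1, so at least one of F, t2 is 1.
t7 = OR(t1, t6) must be 1, so at least one of t1, t6 is 1.
Enumerating the 64 input combinations, 42 give t8 = 1 and 22 give t8 = 0.

42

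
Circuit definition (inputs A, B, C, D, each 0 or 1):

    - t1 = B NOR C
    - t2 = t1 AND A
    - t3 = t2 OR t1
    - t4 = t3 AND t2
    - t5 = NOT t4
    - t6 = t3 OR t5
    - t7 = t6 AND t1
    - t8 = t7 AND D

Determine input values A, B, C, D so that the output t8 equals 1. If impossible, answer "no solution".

A=0, B=0, C=0, D=1

Check with A=0, B=0, C=0, D=1:
t1 = B NOR C = 0 NOR 0 = 1
t2 = t1 AND A = 1 AND 0 = 0
t3 = t2 OR t1 = 0 OR 1 = 1
t4 = t3 AND t2 = 1 AND 0 = 0
t5 = NOT t4 = NOT 0 = 1
t6 = t3 OR t5 = 1 OR 1 = 1
t7 = t6 AND t1 = 1 AND 1 = 1
t8 = t7 AND D = 1 AND 1 = 1
So t8 = 1 as required.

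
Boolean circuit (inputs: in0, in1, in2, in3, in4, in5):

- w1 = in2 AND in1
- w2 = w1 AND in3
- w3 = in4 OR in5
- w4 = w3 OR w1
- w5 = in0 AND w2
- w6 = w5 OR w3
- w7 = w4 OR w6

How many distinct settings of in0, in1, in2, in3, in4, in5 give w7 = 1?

52

w7 = w4 OR w6 must be 1, so at least one of w4, w6 is 1.
Enumerating the 64 input combinations, 52 give w7 = 1 and 12 give w7 = 0.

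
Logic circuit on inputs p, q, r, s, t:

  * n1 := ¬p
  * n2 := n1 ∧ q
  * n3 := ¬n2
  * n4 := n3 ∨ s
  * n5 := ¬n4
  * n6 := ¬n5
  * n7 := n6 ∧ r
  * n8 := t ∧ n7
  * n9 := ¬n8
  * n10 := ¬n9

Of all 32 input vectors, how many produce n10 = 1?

n10 = ¬n9 must be 1, so n9 = 0.
n9 = ¬n8 must be 0, so n8 = 1.
n8 = t ∧ n7 must be 1, so both t = 1 and n7 = 1.
Enumerating the 32 input combinations, 7 give n10 = 1 and 25 give n10 = 0.

7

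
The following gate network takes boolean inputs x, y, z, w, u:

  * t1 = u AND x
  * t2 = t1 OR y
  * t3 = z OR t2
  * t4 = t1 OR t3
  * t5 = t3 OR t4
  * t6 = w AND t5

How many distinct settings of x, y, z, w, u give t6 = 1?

13

t6 = w AND t5 must be 1, so both w = 1 and t5 = 1.
t5 = t3 OR t4 must be 1, so at least one of t3, t4 is 1.
Enumerating the 32 input combinations, 13 give t6 = 1 and 19 give t6 = 0.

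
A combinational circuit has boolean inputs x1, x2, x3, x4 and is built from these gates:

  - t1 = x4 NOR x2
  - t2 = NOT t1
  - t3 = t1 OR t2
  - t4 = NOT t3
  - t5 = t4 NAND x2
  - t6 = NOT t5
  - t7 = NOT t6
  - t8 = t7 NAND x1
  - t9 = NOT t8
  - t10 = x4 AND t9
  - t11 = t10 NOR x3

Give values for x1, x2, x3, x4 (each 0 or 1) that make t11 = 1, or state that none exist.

t11 = t10 NOR x3 must be 1, so both t10 = 0 and x3 = 0.
t10 = x4 AND t9 must be 0, so at least one of x4, t9 is 0.
Check with x1=0, x2=0, x3=0, x4=1:
t1 = x4 NOR x2 = 1 NOR 0 = 0
t2 = NOT t1 = NOT 0 = 1
t3 = t1 OR t2 = 0 OR 1 = 1
t4 = NOT t3 = NOT 1 = 0
t5 = t4 NAND x2 = 0 NAND 0 = 1
t6 = NOT t5 = NOT 1 = 0
t7 = NOT t6 = NOT 0 = 1
t8 = t7 NAND x1 = 1 NAND 0 = 1
t9 = NOT t8 = NOT 1 = 0
t10 = x4 AND t9 = 1 AND 0 = 0
t11 = t10 NOR x3 = 0 NOR 0 = 1
So t11 = 1 as required.

x1=0, x2=0, x3=0, x4=1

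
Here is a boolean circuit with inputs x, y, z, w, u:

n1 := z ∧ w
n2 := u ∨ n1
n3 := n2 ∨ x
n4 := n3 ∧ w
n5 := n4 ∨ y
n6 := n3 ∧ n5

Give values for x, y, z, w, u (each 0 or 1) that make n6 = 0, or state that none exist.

Check with x=0, y=1, z=0, w=1, u=0:
n1 = z ∧ w = 0 ∧ 1 = 0
n2 = u ∨ n1 = 0 ∨ 0 = 0
n3 = n2 ∨ x = 0 ∨ 0 = 0
n4 = n3 ∧ w = 0 ∧ 1 = 0
n5 = n4 ∨ y = 0 ∨ 1 = 1
n6 = n3 ∧ n5 = 0 ∧ 1 = 0
So n6 = 0 as required.

x=0, y=1, z=0, w=1, u=0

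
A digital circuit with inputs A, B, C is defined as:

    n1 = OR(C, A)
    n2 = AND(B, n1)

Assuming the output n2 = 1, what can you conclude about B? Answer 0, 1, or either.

1

n2 = AND(B, n1) must be 1, so both B = 1 and n1 = 1.
n1 = OR(C, A) must be 1, so at least one of C, A is 1.
Every assignment with n2 = 1 has B = 1; there are 3 such assignment(s).
  A=0, B=1, C=1
  A=1, B=1, C=0
  A=1, B=1, C=1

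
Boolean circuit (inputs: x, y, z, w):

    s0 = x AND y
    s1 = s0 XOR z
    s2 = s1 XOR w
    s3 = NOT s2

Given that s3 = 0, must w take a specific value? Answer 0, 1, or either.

either

Both values of w occur among assignments with s3 = 0:
  w=0: x=0, y=0, z=1, w=0
  w=1: x=0, y=0, z=0, w=1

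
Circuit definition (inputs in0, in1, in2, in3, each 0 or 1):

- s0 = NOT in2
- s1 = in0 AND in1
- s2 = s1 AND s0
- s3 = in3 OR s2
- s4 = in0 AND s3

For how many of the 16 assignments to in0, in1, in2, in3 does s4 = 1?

5

s4 = in0 AND s3 must be 1, so both in0 = 1 and s3 = 1.
s3 = in3 OR s2 must be 1, so at least one of in3, s2 is 1.
Enumerating the 16 input combinations, 5 give s4 = 1 and 11 give s4 = 0.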